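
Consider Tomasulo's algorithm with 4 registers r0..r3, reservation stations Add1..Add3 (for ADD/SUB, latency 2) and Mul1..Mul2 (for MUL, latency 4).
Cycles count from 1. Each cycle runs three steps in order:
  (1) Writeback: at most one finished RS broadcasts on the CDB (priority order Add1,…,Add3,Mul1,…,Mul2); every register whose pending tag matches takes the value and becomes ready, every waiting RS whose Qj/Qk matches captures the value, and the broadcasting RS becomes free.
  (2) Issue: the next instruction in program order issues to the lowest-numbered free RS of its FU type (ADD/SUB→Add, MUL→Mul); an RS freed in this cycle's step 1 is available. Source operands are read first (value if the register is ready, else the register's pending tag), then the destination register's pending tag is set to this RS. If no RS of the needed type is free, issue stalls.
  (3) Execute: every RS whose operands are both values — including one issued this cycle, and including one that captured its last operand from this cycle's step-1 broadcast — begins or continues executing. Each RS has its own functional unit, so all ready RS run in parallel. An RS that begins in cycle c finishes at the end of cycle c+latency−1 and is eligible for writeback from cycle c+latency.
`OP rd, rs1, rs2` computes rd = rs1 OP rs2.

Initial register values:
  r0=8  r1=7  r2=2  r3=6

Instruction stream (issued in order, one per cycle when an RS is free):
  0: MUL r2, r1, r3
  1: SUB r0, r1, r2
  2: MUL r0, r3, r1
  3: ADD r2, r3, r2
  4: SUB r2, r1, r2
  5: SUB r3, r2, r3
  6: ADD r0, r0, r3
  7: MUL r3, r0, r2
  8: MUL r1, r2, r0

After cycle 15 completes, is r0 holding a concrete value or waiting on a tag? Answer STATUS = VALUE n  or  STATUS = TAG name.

  c1: issue MUL r2<-Mul1  regs: r0:8,r1:7,r2:Mul1,r3:6
  c2: issue SUB r0<-Add1  regs: r0:Add1,r1:7,r2:Mul1,r3:6
  c3: issue MUL r0<-Mul2  regs: r0:Mul2,r1:7,r2:Mul1,r3:6
  c4: issue ADD r2<-Add2  regs: r0:Mul2,r1:7,r2:Add2,r3:6
  c5: CDB Mul1=42; issue SUB r2<-Add3  regs: r0:Mul2,r1:7,r2:Add3,r3:6
  c6: stall  regs: r0:Mul2,r1:7,r2:Add3,r3:6
  c7: CDB Add1=-35; issue SUB r3<-Add1  regs: r0:Mul2,r1:7,r2:Add3,r3:Add1
  c8: CDB Add2=48; issue ADD r0<-Add2  regs: r0:Add2,r1:7,r2:Add3,r3:Add1
  c9: CDB Mul2=42; issue MUL r3<-Mul1  regs: r0:Add2,r1:7,r2:Add3,r3:Mul1
  c10: CDB Add3=-41; issue MUL r1<-Mul2  regs: r0:Add2,r1:Mul2,r2:-41,r3:Mul1
  c11: -  regs: r0:Add2,r1:Mul2,r2:-41,r3:Mul1
  c12: CDB Add1=-47  regs: r0:Add2,r1:Mul2,r2:-41,r3:Mul1
  c13: -  regs: r0:Add2,r1:Mul2,r2:-41,r3:Mul1
  c14: CDB Add2=-5  regs: r0:-5,r1:Mul2,r2:-41,r3:Mul1
  c15: -  regs: r0:-5,r1:Mul2,r2:-41,r3:Mul1

STATUS = VALUE -5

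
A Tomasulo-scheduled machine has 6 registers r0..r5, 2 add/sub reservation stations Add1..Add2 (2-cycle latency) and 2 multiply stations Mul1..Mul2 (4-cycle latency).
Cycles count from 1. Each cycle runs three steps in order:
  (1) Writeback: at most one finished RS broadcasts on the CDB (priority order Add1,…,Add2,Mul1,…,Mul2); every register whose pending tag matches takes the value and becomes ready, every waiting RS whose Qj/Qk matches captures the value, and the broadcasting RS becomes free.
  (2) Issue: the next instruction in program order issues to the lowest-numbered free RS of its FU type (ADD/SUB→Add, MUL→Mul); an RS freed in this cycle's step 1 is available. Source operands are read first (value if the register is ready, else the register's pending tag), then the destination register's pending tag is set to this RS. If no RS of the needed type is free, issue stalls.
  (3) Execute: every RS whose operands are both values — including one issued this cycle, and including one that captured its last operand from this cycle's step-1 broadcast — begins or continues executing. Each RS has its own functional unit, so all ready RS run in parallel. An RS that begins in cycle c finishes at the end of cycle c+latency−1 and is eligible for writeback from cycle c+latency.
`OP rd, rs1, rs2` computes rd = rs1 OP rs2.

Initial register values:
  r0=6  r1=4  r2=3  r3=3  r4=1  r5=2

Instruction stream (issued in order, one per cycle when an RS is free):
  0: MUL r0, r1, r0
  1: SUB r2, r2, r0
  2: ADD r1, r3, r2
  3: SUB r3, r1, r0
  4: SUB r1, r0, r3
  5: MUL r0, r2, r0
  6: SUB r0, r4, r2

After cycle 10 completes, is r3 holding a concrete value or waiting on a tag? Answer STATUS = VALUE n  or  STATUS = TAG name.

STATUS = TAG Add1

  c1: issue MUL r0<-Mul1  regs: r0:Mul1,r1:4,r2:3,r3:3,r4:1,r5:2
  c2: issue SUB r2<-Add1  regs: r0:Mul1,r1:4,r2:Add1,r3:3,r4:1,r5:2
  c3: issue ADD r1<-Add2  regs: r0:Mul1,r1:Add2,r2:Add1,r3:3,r4:1,r5:2
  c4: stall  regs: r0:Mul1,r1:Add2,r2:Add1,r3:3,r4:1,r5:2
  c5: CDB Mul1=24; stall  regs: r0:24,r1:Add2,r2:Add1,r3:3,r4:1,r5:2
  c6: stall  regs: r0:24,r1:Add2,r2:Add1,r3:3,r4:1,r5:2
  c7: CDB Add1=-21; issue SUB r3<-Add1  regs: r0:24,r1:Add2,r2:-21,r3:Add1,r4:1,r5:2
  c8: stall  regs: r0:24,r1:Add2,r2:-21,r3:Add1,r4:1,r5:2
  c9: CDB Add2=-18; issue SUB r1<-Add2  regs: r0:24,r1:Add2,r2:-21,r3:Add1,r4:1,r5:2
  c10: issue MUL r0<-Mul1  regs: r0:Mul1,r1:Add2,r2:-21,r3:Add1,r4:1,r5:2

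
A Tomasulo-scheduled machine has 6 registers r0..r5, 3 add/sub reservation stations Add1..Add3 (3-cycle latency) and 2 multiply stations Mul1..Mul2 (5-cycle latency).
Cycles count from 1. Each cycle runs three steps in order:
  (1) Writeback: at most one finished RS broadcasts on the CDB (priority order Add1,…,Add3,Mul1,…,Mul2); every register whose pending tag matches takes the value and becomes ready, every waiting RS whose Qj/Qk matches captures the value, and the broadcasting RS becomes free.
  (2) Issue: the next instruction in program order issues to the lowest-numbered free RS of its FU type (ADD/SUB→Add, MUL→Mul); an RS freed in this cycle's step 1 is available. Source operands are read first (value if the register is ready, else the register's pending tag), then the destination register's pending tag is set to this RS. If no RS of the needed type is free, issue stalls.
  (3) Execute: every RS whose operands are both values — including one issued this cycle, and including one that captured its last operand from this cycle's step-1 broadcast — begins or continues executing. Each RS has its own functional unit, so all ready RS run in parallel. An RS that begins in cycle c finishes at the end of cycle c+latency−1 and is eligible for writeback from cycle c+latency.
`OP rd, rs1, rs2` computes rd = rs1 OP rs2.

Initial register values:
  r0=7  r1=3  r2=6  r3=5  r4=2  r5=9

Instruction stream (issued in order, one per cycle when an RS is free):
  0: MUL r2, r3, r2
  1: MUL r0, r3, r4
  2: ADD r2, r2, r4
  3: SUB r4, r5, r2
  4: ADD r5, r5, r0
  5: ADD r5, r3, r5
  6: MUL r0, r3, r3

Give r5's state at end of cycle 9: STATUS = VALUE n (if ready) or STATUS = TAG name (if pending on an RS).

  c1: issue MUL r2<-Mul1  regs: r0:7,r1:3,r2:Mul1,r3:5,r4:2,r5:9
  c2: issue MUL r0<-Mul2  regs: r0:Mul2,r1:3,r2:Mul1,r3:5,r4:2,r5:9
  c3: issue ADD r2<-Add1  regs: r0:Mul2,r1:3,r2:Add1,r3:5,r4:2,r5:9
  c4: issue SUB r4<-Add2  regs: r0:Mul2,r1:3,r2:Add1,r3:5,r4:Add2,r5:9
  c5: issue ADD r5<-Add3  regs: r0:Mul2,r1:3,r2:Add1,r3:5,r4:Add2,r5:Add3
  c6: CDB Mul1=30; stall  regs: r0:Mul2,r1:3,r2:Add1,r3:5,r4:Add2,r5:Add3
  c7: CDB Mul2=10; stall  regs: r0:10,r1:3,r2:Add1,r3:5,r4:Add2,r5:Add3
  c8: stall  regs: r0:10,r1:3,r2:Add1,r3:5,r4:Add2,r5:Add3
  c9: CDB Add1=32; issue ADD r5<-Add1  regs: r0:10,r1:3,r2:32,r3:5,r4:Add2,r5:Add1

STATUS = TAG Add1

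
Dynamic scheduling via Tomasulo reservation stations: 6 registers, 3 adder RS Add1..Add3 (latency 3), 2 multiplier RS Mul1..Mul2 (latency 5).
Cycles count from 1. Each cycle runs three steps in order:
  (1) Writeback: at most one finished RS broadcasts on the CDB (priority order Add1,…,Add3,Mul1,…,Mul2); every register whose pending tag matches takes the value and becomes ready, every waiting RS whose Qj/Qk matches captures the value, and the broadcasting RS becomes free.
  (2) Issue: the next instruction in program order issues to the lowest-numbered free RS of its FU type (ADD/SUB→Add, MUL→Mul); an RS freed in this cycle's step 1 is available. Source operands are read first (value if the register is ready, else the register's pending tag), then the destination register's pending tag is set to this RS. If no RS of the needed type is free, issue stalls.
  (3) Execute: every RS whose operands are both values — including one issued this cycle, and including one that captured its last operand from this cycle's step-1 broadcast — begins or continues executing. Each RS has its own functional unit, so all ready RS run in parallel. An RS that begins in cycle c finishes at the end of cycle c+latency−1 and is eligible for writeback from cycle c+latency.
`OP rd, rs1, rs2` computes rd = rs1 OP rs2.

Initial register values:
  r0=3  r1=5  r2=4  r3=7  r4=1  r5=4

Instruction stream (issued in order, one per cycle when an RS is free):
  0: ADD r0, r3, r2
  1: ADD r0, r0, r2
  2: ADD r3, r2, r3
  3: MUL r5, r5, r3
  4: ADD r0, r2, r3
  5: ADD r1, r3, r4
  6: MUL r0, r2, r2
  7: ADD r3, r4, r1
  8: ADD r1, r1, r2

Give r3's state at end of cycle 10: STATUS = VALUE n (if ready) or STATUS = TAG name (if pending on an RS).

STATUS = TAG Add2

cycle 1: issue ADD r0<-Add1 // r0:Add1,r1:5,r2:4,r3:7,r4:1,r5:4
cycle 2: issue ADD r0<-Add2 // r0:Add2,r1:5,r2:4,r3:7,r4:1,r5:4
cycle 3: issue ADD r3<-Add3 // r0:Add2,r1:5,r2:4,r3:Add3,r4:1,r5:4
cycle 4: CDB Add1=11; issue MUL r5<-Mul1 // r0:Add2,r1:5,r2:4,r3:Add3,r4:1,r5:Mul1
cycle 5: issue ADD r0<-Add1 // r0:Add1,r1:5,r2:4,r3:Add3,r4:1,r5:Mul1
cycle 6: CDB Add3=11; issue ADD r1<-Add3 // r0:Add1,r1:Add3,r2:4,r3:11,r4:1,r5:Mul1
cycle 7: CDB Add2=15; issue MUL r0<-Mul2 // r0:Mul2,r1:Add3,r2:4,r3:11,r4:1,r5:Mul1
cycle 8: issue ADD r3<-Add2 // r0:Mul2,r1:Add3,r2:4,r3:Add2,r4:1,r5:Mul1
cycle 9: CDB Add1=15; issue ADD r1<-Add1 // r0:Mul2,r1:Add1,r2:4,r3:Add2,r4:1,r5:Mul1
cycle 10: CDB Add3=12 // r0:Mul2,r1:Add1,r2:4,r3:Add2,r4:1,r5:Mul1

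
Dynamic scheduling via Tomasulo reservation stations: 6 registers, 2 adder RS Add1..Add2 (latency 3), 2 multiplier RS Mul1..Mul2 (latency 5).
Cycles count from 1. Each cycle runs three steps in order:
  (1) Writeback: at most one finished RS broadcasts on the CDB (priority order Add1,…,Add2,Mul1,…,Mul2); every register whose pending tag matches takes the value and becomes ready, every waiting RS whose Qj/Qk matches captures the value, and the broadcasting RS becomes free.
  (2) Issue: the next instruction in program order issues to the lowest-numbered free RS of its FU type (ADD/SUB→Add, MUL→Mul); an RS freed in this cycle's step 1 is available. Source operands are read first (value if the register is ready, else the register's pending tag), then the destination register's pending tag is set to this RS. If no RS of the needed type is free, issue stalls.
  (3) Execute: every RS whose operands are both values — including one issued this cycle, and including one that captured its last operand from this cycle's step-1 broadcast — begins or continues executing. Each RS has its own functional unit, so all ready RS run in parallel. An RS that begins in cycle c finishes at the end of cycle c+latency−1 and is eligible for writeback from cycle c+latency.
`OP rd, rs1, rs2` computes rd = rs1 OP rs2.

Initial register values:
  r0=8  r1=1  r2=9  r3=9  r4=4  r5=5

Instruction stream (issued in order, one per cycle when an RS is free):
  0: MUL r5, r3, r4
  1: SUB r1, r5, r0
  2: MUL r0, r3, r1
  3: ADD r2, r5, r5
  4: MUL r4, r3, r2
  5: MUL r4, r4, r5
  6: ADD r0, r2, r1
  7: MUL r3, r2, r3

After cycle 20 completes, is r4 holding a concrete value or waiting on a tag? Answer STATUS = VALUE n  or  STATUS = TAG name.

  c1: issue MUL r5<-Mul1  regs: r0:8,r1:1,r2:9,r3:9,r4:4,r5:Mul1
  c2: issue SUB r1<-Add1  regs: r0:8,r1:Add1,r2:9,r3:9,r4:4,r5:Mul1
  c3: issue MUL r0<-Mul2  regs: r0:Mul2,r1:Add1,r2:9,r3:9,r4:4,r5:Mul1
  c4: issue ADD r2<-Add2  regs: r0:Mul2,r1:Add1,r2:Add2,r3:9,r4:4,r5:Mul1
  c5: stall  regs: r0:Mul2,r1:Add1,r2:Add2,r3:9,r4:4,r5:Mul1
  c6: CDB Mul1=36; issue MUL r4<-Mul1  regs: r0:Mul2,r1:Add1,r2:Add2,r3:9,r4:Mul1,r5:36
  c7: stall  regs: r0:Mul2,r1:Add1,r2:Add2,r3:9,r4:Mul1,r5:36
  c8: stall  regs: r0:Mul2,r1:Add1,r2:Add2,r3:9,r4:Mul1,r5:36
  c9: CDB Add1=28; stall  regs: r0:Mul2,r1:28,r2:Add2,r3:9,r4:Mul1,r5:36
  c10: CDB Add2=72; stall  regs: r0:Mul2,r1:28,r2:72,r3:9,r4:Mul1,r5:36
  c11: stall  regs: r0:Mul2,r1:28,r2:72,r3:9,r4:Mul1,r5:36
  c12: stall  regs: r0:Mul2,r1:28,r2:72,r3:9,r4:Mul1,r5:36
  c13: stall  regs: r0:Mul2,r1:28,r2:72,r3:9,r4:Mul1,r5:36
  c14: CDB Mul2=252; issue MUL r4<-Mul2  regs: r0:252,r1:28,r2:72,r3:9,r4:Mul2,r5:36
  c15: CDB Mul1=648; issue ADD r0<-Add1  regs: r0:Add1,r1:28,r2:72,r3:9,r4:Mul2,r5:36
  c16: issue MUL r3<-Mul1  regs: r0:Add1,r1:28,r2:72,r3:Mul1,r4:Mul2,r5:36
  c17: -  regs: r0:Add1,r1:28,r2:72,r3:Mul1,r4:Mul2,r5:36
  c18: CDB Add1=100  regs: r0:100,r1:28,r2:72,r3:Mul1,r4:Mul2,r5:36
  c19: -  regs: r0:100,r1:28,r2:72,r3:Mul1,r4:Mul2,r5:36
  c20: CDB Mul2=23328  regs: r0:100,r1:28,r2:72,r3:Mul1,r4:23328,r5:36

STATUS = VALUE 23328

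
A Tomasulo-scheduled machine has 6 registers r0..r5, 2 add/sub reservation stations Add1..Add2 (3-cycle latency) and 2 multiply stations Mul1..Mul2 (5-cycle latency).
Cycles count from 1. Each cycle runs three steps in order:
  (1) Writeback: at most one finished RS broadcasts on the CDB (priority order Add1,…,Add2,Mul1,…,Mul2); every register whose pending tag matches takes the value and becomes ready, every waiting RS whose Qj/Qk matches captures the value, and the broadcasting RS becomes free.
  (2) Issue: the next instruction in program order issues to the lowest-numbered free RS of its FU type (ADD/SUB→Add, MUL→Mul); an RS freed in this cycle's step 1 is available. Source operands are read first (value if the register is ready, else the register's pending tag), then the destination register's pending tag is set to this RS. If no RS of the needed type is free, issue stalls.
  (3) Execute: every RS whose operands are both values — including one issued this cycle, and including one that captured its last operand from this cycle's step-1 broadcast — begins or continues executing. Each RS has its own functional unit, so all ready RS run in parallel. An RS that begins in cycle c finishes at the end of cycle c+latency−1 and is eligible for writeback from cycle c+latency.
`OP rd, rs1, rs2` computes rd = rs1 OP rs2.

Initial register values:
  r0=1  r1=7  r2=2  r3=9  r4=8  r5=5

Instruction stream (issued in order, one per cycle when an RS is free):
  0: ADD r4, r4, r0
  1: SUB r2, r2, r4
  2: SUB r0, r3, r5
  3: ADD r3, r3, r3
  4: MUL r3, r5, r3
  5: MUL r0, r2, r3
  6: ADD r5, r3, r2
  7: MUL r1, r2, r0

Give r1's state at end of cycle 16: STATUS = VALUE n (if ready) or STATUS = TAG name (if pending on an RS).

cycle 1: issue ADD r4<-Add1 // r0:1,r1:7,r2:2,r3:9,r4:Add1,r5:5
cycle 2: issue SUB r2<-Add2 // r0:1,r1:7,r2:Add2,r3:9,r4:Add1,r5:5
cycle 3: stall // r0:1,r1:7,r2:Add2,r3:9,r4:Add1,r5:5
cycle 4: CDB Add1=9; issue SUB r0<-Add1 // r0:Add1,r1:7,r2:Add2,r3:9,r4:9,r5:5
cycle 5: stall // r0:Add1,r1:7,r2:Add2,r3:9,r4:9,r5:5
cycle 6: stall // r0:Add1,r1:7,r2:Add2,r3:9,r4:9,r5:5
cycle 7: CDB Add1=4; issue ADD r3<-Add1 // r0:4,r1:7,r2:Add2,r3:Add1,r4:9,r5:5
cycle 8: CDB Add2=-7; issue MUL r3<-Mul1 // r0:4,r1:7,r2:-7,r3:Mul1,r4:9,r5:5
cycle 9: issue MUL r0<-Mul2 // r0:Mul2,r1:7,r2:-7,r3:Mul1,r4:9,r5:5
cycle 10: CDB Add1=18; issue ADD r5<-Add1 // r0:Mul2,r1:7,r2:-7,r3:Mul1,r4:9,r5:Add1
cycle 11: stall // r0:Mul2,r1:7,r2:-7,r3:Mul1,r4:9,r5:Add1
cycle 12: stall // r0:Mul2,r1:7,r2:-7,r3:Mul1,r4:9,r5:Add1
cycle 13: stall // r0:Mul2,r1:7,r2:-7,r3:Mul1,r4:9,r5:Add1
cycle 14: stall // r0:Mul2,r1:7,r2:-7,r3:Mul1,r4:9,r5:Add1
cycle 15: CDB Mul1=90; issue MUL r1<-Mul1 // r0:Mul2,r1:Mul1,r2:-7,r3:90,r4:9,r5:Add1
cycle 16: - // r0:Mul2,r1:Mul1,r2:-7,r3:90,r4:9,r5:Add1

STATUS = TAG Mul1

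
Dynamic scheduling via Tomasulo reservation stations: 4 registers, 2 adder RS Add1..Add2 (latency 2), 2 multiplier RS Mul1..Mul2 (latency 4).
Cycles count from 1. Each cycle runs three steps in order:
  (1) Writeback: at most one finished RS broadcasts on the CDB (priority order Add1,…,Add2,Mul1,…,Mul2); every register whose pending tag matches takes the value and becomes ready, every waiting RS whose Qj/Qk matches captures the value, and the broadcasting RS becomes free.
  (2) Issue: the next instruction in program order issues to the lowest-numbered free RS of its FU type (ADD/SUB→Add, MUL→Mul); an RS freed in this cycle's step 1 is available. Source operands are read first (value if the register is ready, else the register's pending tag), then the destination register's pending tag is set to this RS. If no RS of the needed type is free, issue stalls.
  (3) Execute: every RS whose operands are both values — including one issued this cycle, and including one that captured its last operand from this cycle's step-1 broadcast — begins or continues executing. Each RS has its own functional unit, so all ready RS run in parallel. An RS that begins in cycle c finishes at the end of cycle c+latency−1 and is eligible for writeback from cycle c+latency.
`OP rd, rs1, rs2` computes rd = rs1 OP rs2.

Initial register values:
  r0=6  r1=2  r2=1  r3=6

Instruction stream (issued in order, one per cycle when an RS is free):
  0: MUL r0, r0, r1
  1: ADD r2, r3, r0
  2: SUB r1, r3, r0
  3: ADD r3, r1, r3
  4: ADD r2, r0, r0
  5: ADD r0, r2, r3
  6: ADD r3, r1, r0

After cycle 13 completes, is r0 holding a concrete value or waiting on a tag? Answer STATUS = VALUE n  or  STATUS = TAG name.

  c1: issue MUL r0<-Mul1  regs: r0:Mul1,r1:2,r2:1,r3:6
  c2: issue ADD r2<-Add1  regs: r0:Mul1,r1:2,r2:Add1,r3:6
  c3: issue SUB r1<-Add2  regs: r0:Mul1,r1:Add2,r2:Add1,r3:6
  c4: stall  regs: r0:Mul1,r1:Add2,r2:Add1,r3:6
  c5: CDB Mul1=12; stall  regs: r0:12,r1:Add2,r2:Add1,r3:6
  c6: stall  regs: r0:12,r1:Add2,r2:Add1,r3:6
  c7: CDB Add1=18; issue ADD r3<-Add1  regs: r0:12,r1:Add2,r2:18,r3:Add1
  c8: CDB Add2=-6; issue ADD r2<-Add2  regs: r0:12,r1:-6,r2:Add2,r3:Add1
  c9: stall  regs: r0:12,r1:-6,r2:Add2,r3:Add1
  c10: CDB Add1=0; issue ADD r0<-Add1  regs: r0:Add1,r1:-6,r2:Add2,r3:0
  c11: CDB Add2=24; issue ADD r3<-Add2  regs: r0:Add1,r1:-6,r2:24,r3:Add2
  c12: -  regs: r0:Add1,r1:-6,r2:24,r3:Add2
  c13: CDB Add1=24  regs: r0:24,r1:-6,r2:24,r3:Add2

STATUS = VALUE 24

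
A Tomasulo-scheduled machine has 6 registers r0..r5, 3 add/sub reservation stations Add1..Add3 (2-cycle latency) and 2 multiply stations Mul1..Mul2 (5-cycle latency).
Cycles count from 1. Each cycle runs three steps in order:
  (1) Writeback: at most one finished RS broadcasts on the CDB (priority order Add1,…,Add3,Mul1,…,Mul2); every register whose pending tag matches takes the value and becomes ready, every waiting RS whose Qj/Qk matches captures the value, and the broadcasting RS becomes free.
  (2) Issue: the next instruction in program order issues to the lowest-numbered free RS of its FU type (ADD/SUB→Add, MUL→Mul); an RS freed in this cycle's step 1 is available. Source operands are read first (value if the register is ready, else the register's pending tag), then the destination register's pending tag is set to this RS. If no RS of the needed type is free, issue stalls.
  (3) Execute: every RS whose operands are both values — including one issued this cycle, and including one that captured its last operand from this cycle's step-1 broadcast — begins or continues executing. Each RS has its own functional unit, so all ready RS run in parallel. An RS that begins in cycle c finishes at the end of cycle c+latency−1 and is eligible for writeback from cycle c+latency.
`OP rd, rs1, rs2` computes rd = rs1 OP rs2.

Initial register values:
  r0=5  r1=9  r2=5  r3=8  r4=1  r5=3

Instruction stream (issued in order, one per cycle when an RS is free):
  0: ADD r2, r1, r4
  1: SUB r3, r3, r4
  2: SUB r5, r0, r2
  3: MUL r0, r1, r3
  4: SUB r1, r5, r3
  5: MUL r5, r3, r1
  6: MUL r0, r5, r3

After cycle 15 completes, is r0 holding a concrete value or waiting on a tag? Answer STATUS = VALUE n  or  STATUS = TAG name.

c1: issue ADD r2<-Add1 | r0:5,r1:9,r2:Add1,r3:8,r4:1,r5:3
c2: issue SUB r3<-Add2 | r0:5,r1:9,r2:Add1,r3:Add2,r4:1,r5:3
c3: CDB Add1=10; issue SUB r5<-Add1 | r0:5,r1:9,r2:10,r3:Add2,r4:1,r5:Add1
c4: CDB Add2=7; issue MUL r0<-Mul1 | r0:Mul1,r1:9,r2:10,r3:7,r4:1,r5:Add1
c5: CDB Add1=-5; issue SUB r1<-Add1 | r0:Mul1,r1:Add1,r2:10,r3:7,r4:1,r5:-5
c6: issue MUL r5<-Mul2 | r0:Mul1,r1:Add1,r2:10,r3:7,r4:1,r5:Mul2
c7: CDB Add1=-12; stall | r0:Mul1,r1:-12,r2:10,r3:7,r4:1,r5:Mul2
c8: stall | r0:Mul1,r1:-12,r2:10,r3:7,r4:1,r5:Mul2
c9: CDB Mul1=63; issue MUL r0<-Mul1 | r0:Mul1,r1:-12,r2:10,r3:7,r4:1,r5:Mul2
c10: - | r0:Mul1,r1:-12,r2:10,r3:7,r4:1,r5:Mul2
c11: - | r0:Mul1,r1:-12,r2:10,r3:7,r4:1,r5:Mul2
c12: CDB Mul2=-84 | r0:Mul1,r1:-12,r2:10,r3:7,r4:1,r5:-84
c13: - | r0:Mul1,r1:-12,r2:10,r3:7,r4:1,r5:-84
c14: - | r0:Mul1,r1:-12,r2:10,r3:7,r4:1,r5:-84
c15: - | r0:Mul1,r1:-12,r2:10,r3:7,r4:1,r5:-84

STATUS = TAG Mul1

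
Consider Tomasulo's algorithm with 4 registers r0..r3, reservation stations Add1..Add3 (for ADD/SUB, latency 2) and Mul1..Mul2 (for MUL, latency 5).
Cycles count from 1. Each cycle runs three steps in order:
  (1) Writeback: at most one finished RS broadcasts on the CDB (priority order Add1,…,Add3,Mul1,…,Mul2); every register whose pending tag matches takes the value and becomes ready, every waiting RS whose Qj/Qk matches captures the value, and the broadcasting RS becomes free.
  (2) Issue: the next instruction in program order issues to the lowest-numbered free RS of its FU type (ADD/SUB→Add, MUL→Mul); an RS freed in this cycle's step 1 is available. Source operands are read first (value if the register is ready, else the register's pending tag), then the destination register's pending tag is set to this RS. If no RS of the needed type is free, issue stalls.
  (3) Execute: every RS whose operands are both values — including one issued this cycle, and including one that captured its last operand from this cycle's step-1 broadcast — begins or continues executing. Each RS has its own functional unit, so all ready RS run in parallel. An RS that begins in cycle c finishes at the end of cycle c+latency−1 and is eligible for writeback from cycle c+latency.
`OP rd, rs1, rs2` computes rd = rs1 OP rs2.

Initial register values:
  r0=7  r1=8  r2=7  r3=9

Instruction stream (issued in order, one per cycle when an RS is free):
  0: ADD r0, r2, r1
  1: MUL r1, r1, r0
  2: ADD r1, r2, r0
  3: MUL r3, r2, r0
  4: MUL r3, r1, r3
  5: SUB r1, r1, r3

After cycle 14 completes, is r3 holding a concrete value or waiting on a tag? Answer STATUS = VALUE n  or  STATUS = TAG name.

STATUS = VALUE 2310

c1: issue ADD r0<-Add1 | r0:Add1,r1:8,r2:7,r3:9
c2: issue MUL r1<-Mul1 | r0:Add1,r1:Mul1,r2:7,r3:9
c3: CDB Add1=15; issue ADD r1<-Add1 | r0:15,r1:Add1,r2:7,r3:9
c4: issue MUL r3<-Mul2 | r0:15,r1:Add1,r2:7,r3:Mul2
c5: CDB Add1=22; stall | r0:15,r1:22,r2:7,r3:Mul2
c6: stall | r0:15,r1:22,r2:7,r3:Mul2
c7: stall | r0:15,r1:22,r2:7,r3:Mul2
c8: CDB Mul1=120; issue MUL r3<-Mul1 | r0:15,r1:22,r2:7,r3:Mul1
c9: CDB Mul2=105; issue SUB r1<-Add1 | r0:15,r1:Add1,r2:7,r3:Mul1
c10: - | r0:15,r1:Add1,r2:7,r3:Mul1
c11: - | r0:15,r1:Add1,r2:7,r3:Mul1
c12: - | r0:15,r1:Add1,r2:7,r3:Mul1
c13: - | r0:15,r1:Add1,r2:7,r3:Mul1
c14: CDB Mul1=2310 | r0:15,r1:Add1,r2:7,r3:2310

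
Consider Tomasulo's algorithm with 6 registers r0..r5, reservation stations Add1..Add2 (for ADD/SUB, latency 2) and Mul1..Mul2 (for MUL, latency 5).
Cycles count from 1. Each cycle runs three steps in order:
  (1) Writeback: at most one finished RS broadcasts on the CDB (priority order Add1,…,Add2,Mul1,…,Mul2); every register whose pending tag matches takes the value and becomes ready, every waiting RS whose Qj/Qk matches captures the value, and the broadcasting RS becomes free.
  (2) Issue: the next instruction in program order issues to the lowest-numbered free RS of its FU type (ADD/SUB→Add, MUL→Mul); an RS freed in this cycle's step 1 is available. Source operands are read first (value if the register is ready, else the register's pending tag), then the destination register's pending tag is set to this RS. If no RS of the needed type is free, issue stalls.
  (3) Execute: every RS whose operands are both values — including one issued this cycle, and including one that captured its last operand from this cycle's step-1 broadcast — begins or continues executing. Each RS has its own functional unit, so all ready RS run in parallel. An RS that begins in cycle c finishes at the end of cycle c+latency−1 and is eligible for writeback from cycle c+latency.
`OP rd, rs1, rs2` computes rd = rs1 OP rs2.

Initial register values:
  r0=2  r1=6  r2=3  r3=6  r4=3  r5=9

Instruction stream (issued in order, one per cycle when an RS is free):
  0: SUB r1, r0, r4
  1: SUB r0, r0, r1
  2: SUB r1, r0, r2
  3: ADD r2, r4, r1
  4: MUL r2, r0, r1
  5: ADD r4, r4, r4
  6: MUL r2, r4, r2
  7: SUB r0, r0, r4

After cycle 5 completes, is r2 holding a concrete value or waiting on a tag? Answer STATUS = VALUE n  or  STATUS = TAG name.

STATUS = TAG Add2

cycle 1: issue SUB r1<-Add1 // r0:2,r1:Add1,r2:3,r3:6,r4:3,r5:9
cycle 2: issue SUB r0<-Add2 // r0:Add2,r1:Add1,r2:3,r3:6,r4:3,r5:9
cycle 3: CDB Add1=-1; issue SUB r1<-Add1 // r0:Add2,r1:Add1,r2:3,r3:6,r4:3,r5:9
cycle 4: stall // r0:Add2,r1:Add1,r2:3,r3:6,r4:3,r5:9
cycle 5: CDB Add2=3; issue ADD r2<-Add2 // r0:3,r1:Add1,r2:Add2,r3:6,r4:3,r5:9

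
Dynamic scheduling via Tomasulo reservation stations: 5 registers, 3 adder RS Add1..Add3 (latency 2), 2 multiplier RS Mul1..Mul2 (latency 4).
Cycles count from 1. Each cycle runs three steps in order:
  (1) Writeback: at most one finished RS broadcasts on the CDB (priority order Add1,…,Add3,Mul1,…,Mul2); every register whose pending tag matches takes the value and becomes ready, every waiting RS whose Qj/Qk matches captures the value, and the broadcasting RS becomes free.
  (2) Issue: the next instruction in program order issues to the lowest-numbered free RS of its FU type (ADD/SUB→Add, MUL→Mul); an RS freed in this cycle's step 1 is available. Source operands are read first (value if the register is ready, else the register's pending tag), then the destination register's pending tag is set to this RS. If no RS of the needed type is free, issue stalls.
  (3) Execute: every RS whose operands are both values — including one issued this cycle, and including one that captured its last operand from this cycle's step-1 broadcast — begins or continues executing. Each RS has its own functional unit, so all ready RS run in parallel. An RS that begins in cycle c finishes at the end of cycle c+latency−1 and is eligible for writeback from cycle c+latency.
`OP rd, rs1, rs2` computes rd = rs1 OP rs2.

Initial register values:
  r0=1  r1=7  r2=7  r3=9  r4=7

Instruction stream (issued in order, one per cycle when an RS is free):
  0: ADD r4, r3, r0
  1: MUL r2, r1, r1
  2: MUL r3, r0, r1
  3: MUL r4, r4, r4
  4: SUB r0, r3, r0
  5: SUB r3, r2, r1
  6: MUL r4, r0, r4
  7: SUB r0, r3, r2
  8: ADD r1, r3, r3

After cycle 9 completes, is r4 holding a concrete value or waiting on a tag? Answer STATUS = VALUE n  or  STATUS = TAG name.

c1: issue ADD r4<-Add1 | r0:1,r1:7,r2:7,r3:9,r4:Add1
c2: issue MUL r2<-Mul1 | r0:1,r1:7,r2:Mul1,r3:9,r4:Add1
c3: CDB Add1=10; issue MUL r3<-Mul2 | r0:1,r1:7,r2:Mul1,r3:Mul2,r4:10
c4: stall | r0:1,r1:7,r2:Mul1,r3:Mul2,r4:10
c5: stall | r0:1,r1:7,r2:Mul1,r3:Mul2,r4:10
c6: CDB Mul1=49; issue MUL r4<-Mul1 | r0:1,r1:7,r2:49,r3:Mul2,r4:Mul1
c7: CDB Mul2=7; issue SUB r0<-Add1 | r0:Add1,r1:7,r2:49,r3:7,r4:Mul1
c8: issue SUB r3<-Add2 | r0:Add1,r1:7,r2:49,r3:Add2,r4:Mul1
c9: CDB Add1=6; issue MUL r4<-Mul2 | r0:6,r1:7,r2:49,r3:Add2,r4:Mul2

STATUS = TAG Mul2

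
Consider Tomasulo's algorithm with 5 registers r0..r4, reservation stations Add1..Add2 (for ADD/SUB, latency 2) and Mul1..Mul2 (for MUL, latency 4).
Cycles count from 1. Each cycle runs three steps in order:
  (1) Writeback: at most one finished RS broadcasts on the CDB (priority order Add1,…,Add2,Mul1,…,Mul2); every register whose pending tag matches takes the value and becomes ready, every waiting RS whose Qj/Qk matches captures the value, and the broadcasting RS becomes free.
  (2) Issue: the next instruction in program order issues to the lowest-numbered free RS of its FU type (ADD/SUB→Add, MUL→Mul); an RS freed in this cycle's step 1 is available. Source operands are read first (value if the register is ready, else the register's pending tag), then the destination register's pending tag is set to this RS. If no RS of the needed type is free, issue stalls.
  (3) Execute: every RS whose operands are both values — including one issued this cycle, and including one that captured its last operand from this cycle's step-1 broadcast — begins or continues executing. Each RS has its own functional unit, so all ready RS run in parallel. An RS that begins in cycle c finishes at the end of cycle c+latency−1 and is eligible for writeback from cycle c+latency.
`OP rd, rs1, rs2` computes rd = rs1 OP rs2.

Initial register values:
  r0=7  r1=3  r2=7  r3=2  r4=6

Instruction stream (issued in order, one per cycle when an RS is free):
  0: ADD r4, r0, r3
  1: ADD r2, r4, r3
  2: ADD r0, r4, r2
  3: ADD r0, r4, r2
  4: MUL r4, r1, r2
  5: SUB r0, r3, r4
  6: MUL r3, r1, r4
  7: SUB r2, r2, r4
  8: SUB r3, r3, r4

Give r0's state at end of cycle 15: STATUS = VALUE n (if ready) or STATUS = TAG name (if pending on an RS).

STATUS = VALUE -31

c1: issue ADD r4<-Add1 | r0:7,r1:3,r2:7,r3:2,r4:Add1
c2: issue ADD r2<-Add2 | r0:7,r1:3,r2:Add2,r3:2,r4:Add1
c3: CDB Add1=9; issue ADD r0<-Add1 | r0:Add1,r1:3,r2:Add2,r3:2,r4:9
c4: stall | r0:Add1,r1:3,r2:Add2,r3:2,r4:9
c5: CDB Add2=11; issue ADD r0<-Add2 | r0:Add2,r1:3,r2:11,r3:2,r4:9
c6: issue MUL r4<-Mul1 | r0:Add2,r1:3,r2:11,r3:2,r4:Mul1
c7: CDB Add1=20; issue SUB r0<-Add1 | r0:Add1,r1:3,r2:11,r3:2,r4:Mul1
c8: CDB Add2=20; issue MUL r3<-Mul2 | r0:Add1,r1:3,r2:11,r3:Mul2,r4:Mul1
c9: issue SUB r2<-Add2 | r0:Add1,r1:3,r2:Add2,r3:Mul2,r4:Mul1
c10: CDB Mul1=33; stall | r0:Add1,r1:3,r2:Add2,r3:Mul2,r4:33
c11: stall | r0:Add1,r1:3,r2:Add2,r3:Mul2,r4:33
c12: CDB Add1=-31; issue SUB r3<-Add1 | r0:-31,r1:3,r2:Add2,r3:Add1,r4:33
c13: CDB Add2=-22 | r0:-31,r1:3,r2:-22,r3:Add1,r4:33
c14: CDB Mul2=99 | r0:-31,r1:3,r2:-22,r3:Add1,r4:33
c15: - | r0:-31,r1:3,r2:-22,r3:Add1,r4:33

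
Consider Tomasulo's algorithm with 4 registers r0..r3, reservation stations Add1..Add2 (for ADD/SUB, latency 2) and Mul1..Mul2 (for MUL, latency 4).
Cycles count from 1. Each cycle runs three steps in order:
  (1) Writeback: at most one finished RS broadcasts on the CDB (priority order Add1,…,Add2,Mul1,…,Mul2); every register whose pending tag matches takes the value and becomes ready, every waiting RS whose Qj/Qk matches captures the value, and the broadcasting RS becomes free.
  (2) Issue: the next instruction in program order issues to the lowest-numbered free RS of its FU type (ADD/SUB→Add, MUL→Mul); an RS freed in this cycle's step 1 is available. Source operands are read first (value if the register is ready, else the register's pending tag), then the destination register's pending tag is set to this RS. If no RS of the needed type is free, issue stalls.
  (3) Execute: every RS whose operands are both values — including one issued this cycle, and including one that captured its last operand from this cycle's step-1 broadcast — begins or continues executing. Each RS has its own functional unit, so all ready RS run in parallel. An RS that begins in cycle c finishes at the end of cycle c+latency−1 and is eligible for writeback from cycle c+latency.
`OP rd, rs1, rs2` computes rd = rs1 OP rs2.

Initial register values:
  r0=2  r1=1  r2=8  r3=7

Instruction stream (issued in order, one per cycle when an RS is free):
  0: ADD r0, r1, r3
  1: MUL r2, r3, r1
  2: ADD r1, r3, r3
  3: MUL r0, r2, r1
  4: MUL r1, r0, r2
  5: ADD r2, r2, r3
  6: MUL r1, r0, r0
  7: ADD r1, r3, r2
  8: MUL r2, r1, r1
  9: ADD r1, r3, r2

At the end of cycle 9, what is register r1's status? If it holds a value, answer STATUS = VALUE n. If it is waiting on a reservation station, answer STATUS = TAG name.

c1: issue ADD r0<-Add1 | r0:Add1,r1:1,r2:8,r3:7
c2: issue MUL r2<-Mul1 | r0:Add1,r1:1,r2:Mul1,r3:7
c3: CDB Add1=8; issue ADD r1<-Add1 | r0:8,r1:Add1,r2:Mul1,r3:7
c4: issue MUL r0<-Mul2 | r0:Mul2,r1:Add1,r2:Mul1,r3:7
c5: CDB Add1=14; stall | r0:Mul2,r1:14,r2:Mul1,r3:7
c6: CDB Mul1=7; issue MUL r1<-Mul1 | r0:Mul2,r1:Mul1,r2:7,r3:7
c7: issue ADD r2<-Add1 | r0:Mul2,r1:Mul1,r2:Add1,r3:7
c8: stall | r0:Mul2,r1:Mul1,r2:Add1,r3:7
c9: CDB Add1=14; stall | r0:Mul2,r1:Mul1,r2:14,r3:7

STATUS = TAG Mul1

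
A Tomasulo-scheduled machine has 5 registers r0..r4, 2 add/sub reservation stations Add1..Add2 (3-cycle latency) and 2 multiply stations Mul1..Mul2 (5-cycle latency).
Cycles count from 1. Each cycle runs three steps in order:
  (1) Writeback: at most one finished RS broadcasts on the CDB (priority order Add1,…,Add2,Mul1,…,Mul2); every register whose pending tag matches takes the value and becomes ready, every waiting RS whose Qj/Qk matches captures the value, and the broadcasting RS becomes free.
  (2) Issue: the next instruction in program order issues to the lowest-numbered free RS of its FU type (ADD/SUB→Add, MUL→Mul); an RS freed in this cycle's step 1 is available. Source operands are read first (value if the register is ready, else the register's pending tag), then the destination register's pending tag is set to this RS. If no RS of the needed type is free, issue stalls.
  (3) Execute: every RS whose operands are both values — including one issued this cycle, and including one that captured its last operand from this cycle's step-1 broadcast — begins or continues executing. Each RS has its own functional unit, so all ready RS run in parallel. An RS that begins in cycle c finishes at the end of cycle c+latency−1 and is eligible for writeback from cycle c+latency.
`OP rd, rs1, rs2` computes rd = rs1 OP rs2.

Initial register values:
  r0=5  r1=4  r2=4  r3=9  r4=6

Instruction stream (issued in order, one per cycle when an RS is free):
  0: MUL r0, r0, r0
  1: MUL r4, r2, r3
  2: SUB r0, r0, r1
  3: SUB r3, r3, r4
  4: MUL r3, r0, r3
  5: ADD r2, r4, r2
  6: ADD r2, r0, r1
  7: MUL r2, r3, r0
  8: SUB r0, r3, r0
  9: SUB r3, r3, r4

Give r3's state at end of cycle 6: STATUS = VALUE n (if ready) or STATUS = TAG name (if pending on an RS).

STATUS = TAG Mul1

  c1: issue MUL r0<-Mul1  regs: r0:Mul1,r1:4,r2:4,r3:9,r4:6
  c2: issue MUL r4<-Mul2  regs: r0:Mul1,r1:4,r2:4,r3:9,r4:Mul2
  c3: issue SUB r0<-Add1  regs: r0:Add1,r1:4,r2:4,r3:9,r4:Mul2
  c4: issue SUB r3<-Add2  regs: r0:Add1,r1:4,r2:4,r3:Add2,r4:Mul2
  c5: stall  regs: r0:Add1,r1:4,r2:4,r3:Add2,r4:Mul2
  c6: CDB Mul1=25; issue MUL r3<-Mul1  regs: r0:Add1,r1:4,r2:4,r3:Mul1,r4:Mul2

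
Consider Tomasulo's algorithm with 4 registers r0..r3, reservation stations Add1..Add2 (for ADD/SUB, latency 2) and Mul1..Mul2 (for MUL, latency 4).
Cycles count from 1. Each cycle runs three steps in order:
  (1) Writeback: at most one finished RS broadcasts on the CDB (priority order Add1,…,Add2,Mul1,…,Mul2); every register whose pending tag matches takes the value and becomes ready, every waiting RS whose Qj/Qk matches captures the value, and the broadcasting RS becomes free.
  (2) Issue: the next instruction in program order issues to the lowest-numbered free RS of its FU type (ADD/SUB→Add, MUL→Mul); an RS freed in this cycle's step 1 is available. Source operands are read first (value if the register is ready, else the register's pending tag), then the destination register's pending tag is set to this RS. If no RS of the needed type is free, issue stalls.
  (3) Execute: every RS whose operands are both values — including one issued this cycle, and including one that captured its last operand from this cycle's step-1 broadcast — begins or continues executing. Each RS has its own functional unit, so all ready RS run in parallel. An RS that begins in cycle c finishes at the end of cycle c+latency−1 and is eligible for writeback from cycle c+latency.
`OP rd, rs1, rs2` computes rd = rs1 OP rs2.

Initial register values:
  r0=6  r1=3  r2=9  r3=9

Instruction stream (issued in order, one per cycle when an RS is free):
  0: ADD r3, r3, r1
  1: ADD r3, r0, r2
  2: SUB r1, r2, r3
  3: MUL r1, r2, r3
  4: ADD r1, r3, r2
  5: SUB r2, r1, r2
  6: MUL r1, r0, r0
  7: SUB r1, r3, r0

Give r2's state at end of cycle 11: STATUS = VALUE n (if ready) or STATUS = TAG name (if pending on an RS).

STATUS = VALUE 15

  c1: issue ADD r3<-Add1  regs: r0:6,r1:3,r2:9,r3:Add1
  c2: issue ADD r3<-Add2  regs: r0:6,r1:3,r2:9,r3:Add2
  c3: CDB Add1=12; issue SUB r1<-Add1  regs: r0:6,r1:Add1,r2:9,r3:Add2
  c4: CDB Add2=15; issue MUL r1<-Mul1  regs: r0:6,r1:Mul1,r2:9,r3:15
  c5: issue ADD r1<-Add2  regs: r0:6,r1:Add2,r2:9,r3:15
  c6: CDB Add1=-6; issue SUB r2<-Add1  regs: r0:6,r1:Add2,r2:Add1,r3:15
  c7: CDB Add2=24; issue MUL r1<-Mul2  regs: r0:6,r1:Mul2,r2:Add1,r3:15
  c8: CDB Mul1=135; issue SUB r1<-Add2  regs: r0:6,r1:Add2,r2:Add1,r3:15
  c9: CDB Add1=15  regs: r0:6,r1:Add2,r2:15,r3:15
  c10: CDB Add2=9  regs: r0:6,r1:9,r2:15,r3:15
  c11: CDB Mul2=36  regs: r0:6,r1:9,r2:15,r3:15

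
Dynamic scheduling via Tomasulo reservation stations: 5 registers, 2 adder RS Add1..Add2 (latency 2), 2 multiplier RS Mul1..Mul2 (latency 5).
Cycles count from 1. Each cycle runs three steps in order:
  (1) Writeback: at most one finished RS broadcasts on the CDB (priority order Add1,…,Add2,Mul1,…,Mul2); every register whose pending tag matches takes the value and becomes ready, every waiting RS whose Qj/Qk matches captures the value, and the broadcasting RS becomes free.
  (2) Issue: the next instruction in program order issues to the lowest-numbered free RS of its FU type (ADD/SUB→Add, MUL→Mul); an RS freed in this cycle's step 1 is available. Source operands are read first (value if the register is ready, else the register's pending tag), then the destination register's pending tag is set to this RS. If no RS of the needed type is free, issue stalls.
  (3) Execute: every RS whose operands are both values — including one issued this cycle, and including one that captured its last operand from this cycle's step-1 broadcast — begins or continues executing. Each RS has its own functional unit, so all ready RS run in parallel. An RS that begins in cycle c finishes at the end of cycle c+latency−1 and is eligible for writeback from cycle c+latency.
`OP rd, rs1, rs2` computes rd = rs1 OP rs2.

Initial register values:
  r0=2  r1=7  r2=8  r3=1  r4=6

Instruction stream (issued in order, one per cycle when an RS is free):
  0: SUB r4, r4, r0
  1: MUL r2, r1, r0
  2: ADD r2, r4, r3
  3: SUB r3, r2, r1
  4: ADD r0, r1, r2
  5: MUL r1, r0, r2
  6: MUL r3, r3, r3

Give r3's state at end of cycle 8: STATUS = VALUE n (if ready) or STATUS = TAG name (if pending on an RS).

  c1: issue SUB r4<-Add1  regs: r0:2,r1:7,r2:8,r3:1,r4:Add1
  c2: issue MUL r2<-Mul1  regs: r0:2,r1:7,r2:Mul1,r3:1,r4:Add1
  c3: CDB Add1=4; issue ADD r2<-Add1  regs: r0:2,r1:7,r2:Add1,r3:1,r4:4
  c4: issue SUB r3<-Add2  regs: r0:2,r1:7,r2:Add1,r3:Add2,r4:4
  c5: CDB Add1=5; issue ADD r0<-Add1  regs: r0:Add1,r1:7,r2:5,r3:Add2,r4:4
  c6: issue MUL r1<-Mul2  regs: r0:Add1,r1:Mul2,r2:5,r3:Add2,r4:4
  c7: CDB Add1=12; stall  regs: r0:12,r1:Mul2,r2:5,r3:Add2,r4:4
  c8: CDB Add2=-2; stall  regs: r0:12,r1:Mul2,r2:5,r3:-2,r4:4

STATUS = VALUE -2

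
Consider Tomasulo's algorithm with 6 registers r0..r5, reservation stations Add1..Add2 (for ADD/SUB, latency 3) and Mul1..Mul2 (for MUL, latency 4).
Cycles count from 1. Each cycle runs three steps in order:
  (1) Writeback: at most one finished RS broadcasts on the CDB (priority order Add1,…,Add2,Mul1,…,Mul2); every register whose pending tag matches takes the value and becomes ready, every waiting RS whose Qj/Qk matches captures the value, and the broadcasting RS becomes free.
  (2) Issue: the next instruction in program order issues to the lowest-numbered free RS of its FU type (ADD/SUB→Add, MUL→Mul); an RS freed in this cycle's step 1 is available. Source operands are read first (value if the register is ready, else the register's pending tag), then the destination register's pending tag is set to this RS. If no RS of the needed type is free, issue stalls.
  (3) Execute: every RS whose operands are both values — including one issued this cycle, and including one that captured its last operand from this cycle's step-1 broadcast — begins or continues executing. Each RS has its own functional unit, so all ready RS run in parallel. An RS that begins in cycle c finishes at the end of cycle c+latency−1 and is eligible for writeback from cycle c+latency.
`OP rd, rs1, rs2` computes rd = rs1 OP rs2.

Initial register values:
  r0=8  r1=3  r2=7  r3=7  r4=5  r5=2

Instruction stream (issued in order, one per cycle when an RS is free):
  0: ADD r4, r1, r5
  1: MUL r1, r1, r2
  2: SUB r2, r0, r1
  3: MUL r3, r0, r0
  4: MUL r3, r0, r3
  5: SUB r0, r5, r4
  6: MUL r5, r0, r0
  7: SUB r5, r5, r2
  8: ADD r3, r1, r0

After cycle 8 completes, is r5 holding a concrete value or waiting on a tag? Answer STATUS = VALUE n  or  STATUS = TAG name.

  c1: issue ADD r4<-Add1  regs: r0:8,r1:3,r2:7,r3:7,r4:Add1,r5:2
  c2: issue MUL r1<-Mul1  regs: r0:8,r1:Mul1,r2:7,r3:7,r4:Add1,r5:2
  c3: issue SUB r2<-Add2  regs: r0:8,r1:Mul1,r2:Add2,r3:7,r4:Add1,r5:2
  c4: CDB Add1=5; issue MUL r3<-Mul2  regs: r0:8,r1:Mul1,r2:Add2,r3:Mul2,r4:5,r5:2
  c5: stall  regs: r0:8,r1:Mul1,r2:Add2,r3:Mul2,r4:5,r5:2
  c6: CDB Mul1=21; issue MUL r3<-Mul1  regs: r0:8,r1:21,r2:Add2,r3:Mul1,r4:5,r5:2
  c7: issue SUB r0<-Add1  regs: r0:Add1,r1:21,r2:Add2,r3:Mul1,r4:5,r5:2
  c8: CDB Mul2=64; issue MUL r5<-Mul2  regs: r0:Add1,r1:21,r2:Add2,r3:Mul1,r4:5,r5:Mul2

STATUS = TAG Mul2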